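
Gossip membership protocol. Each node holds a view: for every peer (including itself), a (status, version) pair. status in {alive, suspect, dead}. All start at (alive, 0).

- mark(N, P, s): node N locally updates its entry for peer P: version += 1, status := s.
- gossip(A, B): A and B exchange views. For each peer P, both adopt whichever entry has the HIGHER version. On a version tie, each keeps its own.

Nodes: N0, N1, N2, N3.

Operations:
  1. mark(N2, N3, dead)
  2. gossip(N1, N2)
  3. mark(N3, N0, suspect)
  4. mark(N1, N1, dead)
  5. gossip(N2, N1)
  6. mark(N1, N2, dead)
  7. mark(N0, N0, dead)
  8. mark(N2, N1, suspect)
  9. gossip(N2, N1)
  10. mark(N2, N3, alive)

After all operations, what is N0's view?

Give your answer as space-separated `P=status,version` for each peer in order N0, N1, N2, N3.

Answer: N0=dead,1 N1=alive,0 N2=alive,0 N3=alive,0

Derivation:
Op 1: N2 marks N3=dead -> (dead,v1)
Op 2: gossip N1<->N2 -> N1.N0=(alive,v0) N1.N1=(alive,v0) N1.N2=(alive,v0) N1.N3=(dead,v1) | N2.N0=(alive,v0) N2.N1=(alive,v0) N2.N2=(alive,v0) N2.N3=(dead,v1)
Op 3: N3 marks N0=suspect -> (suspect,v1)
Op 4: N1 marks N1=dead -> (dead,v1)
Op 5: gossip N2<->N1 -> N2.N0=(alive,v0) N2.N1=(dead,v1) N2.N2=(alive,v0) N2.N3=(dead,v1) | N1.N0=(alive,v0) N1.N1=(dead,v1) N1.N2=(alive,v0) N1.N3=(dead,v1)
Op 6: N1 marks N2=dead -> (dead,v1)
Op 7: N0 marks N0=dead -> (dead,v1)
Op 8: N2 marks N1=suspect -> (suspect,v2)
Op 9: gossip N2<->N1 -> N2.N0=(alive,v0) N2.N1=(suspect,v2) N2.N2=(dead,v1) N2.N3=(dead,v1) | N1.N0=(alive,v0) N1.N1=(suspect,v2) N1.N2=(dead,v1) N1.N3=(dead,v1)
Op 10: N2 marks N3=alive -> (alive,v2)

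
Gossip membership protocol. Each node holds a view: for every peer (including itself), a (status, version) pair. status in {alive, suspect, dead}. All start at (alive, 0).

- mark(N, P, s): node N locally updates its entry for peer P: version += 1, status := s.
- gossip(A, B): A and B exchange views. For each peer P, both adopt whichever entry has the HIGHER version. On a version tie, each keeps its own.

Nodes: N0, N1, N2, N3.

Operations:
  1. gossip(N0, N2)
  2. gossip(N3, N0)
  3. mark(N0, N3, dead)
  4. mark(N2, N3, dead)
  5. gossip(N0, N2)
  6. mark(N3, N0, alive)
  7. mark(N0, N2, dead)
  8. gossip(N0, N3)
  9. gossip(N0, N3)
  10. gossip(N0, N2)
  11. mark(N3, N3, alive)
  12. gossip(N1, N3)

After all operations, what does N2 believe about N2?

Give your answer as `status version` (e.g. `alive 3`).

Op 1: gossip N0<->N2 -> N0.N0=(alive,v0) N0.N1=(alive,v0) N0.N2=(alive,v0) N0.N3=(alive,v0) | N2.N0=(alive,v0) N2.N1=(alive,v0) N2.N2=(alive,v0) N2.N3=(alive,v0)
Op 2: gossip N3<->N0 -> N3.N0=(alive,v0) N3.N1=(alive,v0) N3.N2=(alive,v0) N3.N3=(alive,v0) | N0.N0=(alive,v0) N0.N1=(alive,v0) N0.N2=(alive,v0) N0.N3=(alive,v0)
Op 3: N0 marks N3=dead -> (dead,v1)
Op 4: N2 marks N3=dead -> (dead,v1)
Op 5: gossip N0<->N2 -> N0.N0=(alive,v0) N0.N1=(alive,v0) N0.N2=(alive,v0) N0.N3=(dead,v1) | N2.N0=(alive,v0) N2.N1=(alive,v0) N2.N2=(alive,v0) N2.N3=(dead,v1)
Op 6: N3 marks N0=alive -> (alive,v1)
Op 7: N0 marks N2=dead -> (dead,v1)
Op 8: gossip N0<->N3 -> N0.N0=(alive,v1) N0.N1=(alive,v0) N0.N2=(dead,v1) N0.N3=(dead,v1) | N3.N0=(alive,v1) N3.N1=(alive,v0) N3.N2=(dead,v1) N3.N3=(dead,v1)
Op 9: gossip N0<->N3 -> N0.N0=(alive,v1) N0.N1=(alive,v0) N0.N2=(dead,v1) N0.N3=(dead,v1) | N3.N0=(alive,v1) N3.N1=(alive,v0) N3.N2=(dead,v1) N3.N3=(dead,v1)
Op 10: gossip N0<->N2 -> N0.N0=(alive,v1) N0.N1=(alive,v0) N0.N2=(dead,v1) N0.N3=(dead,v1) | N2.N0=(alive,v1) N2.N1=(alive,v0) N2.N2=(dead,v1) N2.N3=(dead,v1)
Op 11: N3 marks N3=alive -> (alive,v2)
Op 12: gossip N1<->N3 -> N1.N0=(alive,v1) N1.N1=(alive,v0) N1.N2=(dead,v1) N1.N3=(alive,v2) | N3.N0=(alive,v1) N3.N1=(alive,v0) N3.N2=(dead,v1) N3.N3=(alive,v2)

Answer: dead 1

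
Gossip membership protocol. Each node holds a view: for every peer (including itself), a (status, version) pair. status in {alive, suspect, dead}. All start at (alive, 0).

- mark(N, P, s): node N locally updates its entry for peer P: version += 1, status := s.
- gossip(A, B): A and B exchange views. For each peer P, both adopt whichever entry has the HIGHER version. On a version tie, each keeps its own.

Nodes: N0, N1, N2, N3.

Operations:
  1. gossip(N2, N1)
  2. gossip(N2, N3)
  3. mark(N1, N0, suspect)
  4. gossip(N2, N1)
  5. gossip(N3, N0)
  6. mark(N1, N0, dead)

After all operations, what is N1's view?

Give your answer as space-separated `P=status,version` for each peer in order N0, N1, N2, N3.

Op 1: gossip N2<->N1 -> N2.N0=(alive,v0) N2.N1=(alive,v0) N2.N2=(alive,v0) N2.N3=(alive,v0) | N1.N0=(alive,v0) N1.N1=(alive,v0) N1.N2=(alive,v0) N1.N3=(alive,v0)
Op 2: gossip N2<->N3 -> N2.N0=(alive,v0) N2.N1=(alive,v0) N2.N2=(alive,v0) N2.N3=(alive,v0) | N3.N0=(alive,v0) N3.N1=(alive,v0) N3.N2=(alive,v0) N3.N3=(alive,v0)
Op 3: N1 marks N0=suspect -> (suspect,v1)
Op 4: gossip N2<->N1 -> N2.N0=(suspect,v1) N2.N1=(alive,v0) N2.N2=(alive,v0) N2.N3=(alive,v0) | N1.N0=(suspect,v1) N1.N1=(alive,v0) N1.N2=(alive,v0) N1.N3=(alive,v0)
Op 5: gossip N3<->N0 -> N3.N0=(alive,v0) N3.N1=(alive,v0) N3.N2=(alive,v0) N3.N3=(alive,v0) | N0.N0=(alive,v0) N0.N1=(alive,v0) N0.N2=(alive,v0) N0.N3=(alive,v0)
Op 6: N1 marks N0=dead -> (dead,v2)

Answer: N0=dead,2 N1=alive,0 N2=alive,0 N3=alive,0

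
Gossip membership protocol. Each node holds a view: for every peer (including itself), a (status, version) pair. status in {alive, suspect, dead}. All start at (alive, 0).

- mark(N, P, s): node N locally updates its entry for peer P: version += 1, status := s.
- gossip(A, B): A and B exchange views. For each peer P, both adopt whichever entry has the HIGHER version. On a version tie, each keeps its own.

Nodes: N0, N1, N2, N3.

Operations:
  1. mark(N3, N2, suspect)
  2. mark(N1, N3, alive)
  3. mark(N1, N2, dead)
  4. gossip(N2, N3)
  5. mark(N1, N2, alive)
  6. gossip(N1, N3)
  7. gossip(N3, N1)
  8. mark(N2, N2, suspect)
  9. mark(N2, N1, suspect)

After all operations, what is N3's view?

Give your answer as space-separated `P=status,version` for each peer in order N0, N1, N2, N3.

Answer: N0=alive,0 N1=alive,0 N2=alive,2 N3=alive,1

Derivation:
Op 1: N3 marks N2=suspect -> (suspect,v1)
Op 2: N1 marks N3=alive -> (alive,v1)
Op 3: N1 marks N2=dead -> (dead,v1)
Op 4: gossip N2<->N3 -> N2.N0=(alive,v0) N2.N1=(alive,v0) N2.N2=(suspect,v1) N2.N3=(alive,v0) | N3.N0=(alive,v0) N3.N1=(alive,v0) N3.N2=(suspect,v1) N3.N3=(alive,v0)
Op 5: N1 marks N2=alive -> (alive,v2)
Op 6: gossip N1<->N3 -> N1.N0=(alive,v0) N1.N1=(alive,v0) N1.N2=(alive,v2) N1.N3=(alive,v1) | N3.N0=(alive,v0) N3.N1=(alive,v0) N3.N2=(alive,v2) N3.N3=(alive,v1)
Op 7: gossip N3<->N1 -> N3.N0=(alive,v0) N3.N1=(alive,v0) N3.N2=(alive,v2) N3.N3=(alive,v1) | N1.N0=(alive,v0) N1.N1=(alive,v0) N1.N2=(alive,v2) N1.N3=(alive,v1)
Op 8: N2 marks N2=suspect -> (suspect,v2)
Op 9: N2 marks N1=suspect -> (suspect,v1)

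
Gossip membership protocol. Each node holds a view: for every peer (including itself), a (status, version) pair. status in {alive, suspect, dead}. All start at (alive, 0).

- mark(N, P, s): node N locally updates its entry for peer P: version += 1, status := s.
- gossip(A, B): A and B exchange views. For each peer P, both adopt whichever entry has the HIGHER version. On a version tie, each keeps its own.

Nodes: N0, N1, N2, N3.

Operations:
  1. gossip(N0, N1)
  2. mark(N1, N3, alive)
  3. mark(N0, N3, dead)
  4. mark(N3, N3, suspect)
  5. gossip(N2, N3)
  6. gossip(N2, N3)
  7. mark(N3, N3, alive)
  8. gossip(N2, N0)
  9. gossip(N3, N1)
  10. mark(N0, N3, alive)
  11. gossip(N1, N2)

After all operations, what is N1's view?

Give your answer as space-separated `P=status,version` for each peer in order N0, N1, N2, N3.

Answer: N0=alive,0 N1=alive,0 N2=alive,0 N3=alive,2

Derivation:
Op 1: gossip N0<->N1 -> N0.N0=(alive,v0) N0.N1=(alive,v0) N0.N2=(alive,v0) N0.N3=(alive,v0) | N1.N0=(alive,v0) N1.N1=(alive,v0) N1.N2=(alive,v0) N1.N3=(alive,v0)
Op 2: N1 marks N3=alive -> (alive,v1)
Op 3: N0 marks N3=dead -> (dead,v1)
Op 4: N3 marks N3=suspect -> (suspect,v1)
Op 5: gossip N2<->N3 -> N2.N0=(alive,v0) N2.N1=(alive,v0) N2.N2=(alive,v0) N2.N3=(suspect,v1) | N3.N0=(alive,v0) N3.N1=(alive,v0) N3.N2=(alive,v0) N3.N3=(suspect,v1)
Op 6: gossip N2<->N3 -> N2.N0=(alive,v0) N2.N1=(alive,v0) N2.N2=(alive,v0) N2.N3=(suspect,v1) | N3.N0=(alive,v0) N3.N1=(alive,v0) N3.N2=(alive,v0) N3.N3=(suspect,v1)
Op 7: N3 marks N3=alive -> (alive,v2)
Op 8: gossip N2<->N0 -> N2.N0=(alive,v0) N2.N1=(alive,v0) N2.N2=(alive,v0) N2.N3=(suspect,v1) | N0.N0=(alive,v0) N0.N1=(alive,v0) N0.N2=(alive,v0) N0.N3=(dead,v1)
Op 9: gossip N3<->N1 -> N3.N0=(alive,v0) N3.N1=(alive,v0) N3.N2=(alive,v0) N3.N3=(alive,v2) | N1.N0=(alive,v0) N1.N1=(alive,v0) N1.N2=(alive,v0) N1.N3=(alive,v2)
Op 10: N0 marks N3=alive -> (alive,v2)
Op 11: gossip N1<->N2 -> N1.N0=(alive,v0) N1.N1=(alive,v0) N1.N2=(alive,v0) N1.N3=(alive,v2) | N2.N0=(alive,v0) N2.N1=(alive,v0) N2.N2=(alive,v0) N2.N3=(alive,v2)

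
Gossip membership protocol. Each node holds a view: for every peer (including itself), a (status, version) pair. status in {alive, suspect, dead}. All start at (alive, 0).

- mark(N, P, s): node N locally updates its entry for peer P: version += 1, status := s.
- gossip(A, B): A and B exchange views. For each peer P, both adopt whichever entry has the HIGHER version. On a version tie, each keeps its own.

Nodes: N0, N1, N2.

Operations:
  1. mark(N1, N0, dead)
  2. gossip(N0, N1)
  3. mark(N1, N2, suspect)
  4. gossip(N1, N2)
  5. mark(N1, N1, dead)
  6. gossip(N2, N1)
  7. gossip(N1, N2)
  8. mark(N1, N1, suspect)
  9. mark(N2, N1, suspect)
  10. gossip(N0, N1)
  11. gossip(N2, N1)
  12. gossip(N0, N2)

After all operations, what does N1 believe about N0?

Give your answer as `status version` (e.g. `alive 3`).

Op 1: N1 marks N0=dead -> (dead,v1)
Op 2: gossip N0<->N1 -> N0.N0=(dead,v1) N0.N1=(alive,v0) N0.N2=(alive,v0) | N1.N0=(dead,v1) N1.N1=(alive,v0) N1.N2=(alive,v0)
Op 3: N1 marks N2=suspect -> (suspect,v1)
Op 4: gossip N1<->N2 -> N1.N0=(dead,v1) N1.N1=(alive,v0) N1.N2=(suspect,v1) | N2.N0=(dead,v1) N2.N1=(alive,v0) N2.N2=(suspect,v1)
Op 5: N1 marks N1=dead -> (dead,v1)
Op 6: gossip N2<->N1 -> N2.N0=(dead,v1) N2.N1=(dead,v1) N2.N2=(suspect,v1) | N1.N0=(dead,v1) N1.N1=(dead,v1) N1.N2=(suspect,v1)
Op 7: gossip N1<->N2 -> N1.N0=(dead,v1) N1.N1=(dead,v1) N1.N2=(suspect,v1) | N2.N0=(dead,v1) N2.N1=(dead,v1) N2.N2=(suspect,v1)
Op 8: N1 marks N1=suspect -> (suspect,v2)
Op 9: N2 marks N1=suspect -> (suspect,v2)
Op 10: gossip N0<->N1 -> N0.N0=(dead,v1) N0.N1=(suspect,v2) N0.N2=(suspect,v1) | N1.N0=(dead,v1) N1.N1=(suspect,v2) N1.N2=(suspect,v1)
Op 11: gossip N2<->N1 -> N2.N0=(dead,v1) N2.N1=(suspect,v2) N2.N2=(suspect,v1) | N1.N0=(dead,v1) N1.N1=(suspect,v2) N1.N2=(suspect,v1)
Op 12: gossip N0<->N2 -> N0.N0=(dead,v1) N0.N1=(suspect,v2) N0.N2=(suspect,v1) | N2.N0=(dead,v1) N2.N1=(suspect,v2) N2.N2=(suspect,v1)

Answer: dead 1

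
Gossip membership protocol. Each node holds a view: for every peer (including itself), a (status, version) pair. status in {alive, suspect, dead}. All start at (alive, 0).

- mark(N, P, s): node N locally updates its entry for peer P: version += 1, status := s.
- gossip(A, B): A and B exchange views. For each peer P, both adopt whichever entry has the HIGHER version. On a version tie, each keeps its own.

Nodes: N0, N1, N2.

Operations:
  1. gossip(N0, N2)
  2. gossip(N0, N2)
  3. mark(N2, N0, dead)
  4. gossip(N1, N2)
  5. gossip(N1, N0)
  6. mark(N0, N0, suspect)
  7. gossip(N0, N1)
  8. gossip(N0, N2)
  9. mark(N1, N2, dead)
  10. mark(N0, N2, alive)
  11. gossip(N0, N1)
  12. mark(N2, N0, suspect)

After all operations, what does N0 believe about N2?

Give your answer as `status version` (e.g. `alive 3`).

Op 1: gossip N0<->N2 -> N0.N0=(alive,v0) N0.N1=(alive,v0) N0.N2=(alive,v0) | N2.N0=(alive,v0) N2.N1=(alive,v0) N2.N2=(alive,v0)
Op 2: gossip N0<->N2 -> N0.N0=(alive,v0) N0.N1=(alive,v0) N0.N2=(alive,v0) | N2.N0=(alive,v0) N2.N1=(alive,v0) N2.N2=(alive,v0)
Op 3: N2 marks N0=dead -> (dead,v1)
Op 4: gossip N1<->N2 -> N1.N0=(dead,v1) N1.N1=(alive,v0) N1.N2=(alive,v0) | N2.N0=(dead,v1) N2.N1=(alive,v0) N2.N2=(alive,v0)
Op 5: gossip N1<->N0 -> N1.N0=(dead,v1) N1.N1=(alive,v0) N1.N2=(alive,v0) | N0.N0=(dead,v1) N0.N1=(alive,v0) N0.N2=(alive,v0)
Op 6: N0 marks N0=suspect -> (suspect,v2)
Op 7: gossip N0<->N1 -> N0.N0=(suspect,v2) N0.N1=(alive,v0) N0.N2=(alive,v0) | N1.N0=(suspect,v2) N1.N1=(alive,v0) N1.N2=(alive,v0)
Op 8: gossip N0<->N2 -> N0.N0=(suspect,v2) N0.N1=(alive,v0) N0.N2=(alive,v0) | N2.N0=(suspect,v2) N2.N1=(alive,v0) N2.N2=(alive,v0)
Op 9: N1 marks N2=dead -> (dead,v1)
Op 10: N0 marks N2=alive -> (alive,v1)
Op 11: gossip N0<->N1 -> N0.N0=(suspect,v2) N0.N1=(alive,v0) N0.N2=(alive,v1) | N1.N0=(suspect,v2) N1.N1=(alive,v0) N1.N2=(dead,v1)
Op 12: N2 marks N0=suspect -> (suspect,v3)

Answer: alive 1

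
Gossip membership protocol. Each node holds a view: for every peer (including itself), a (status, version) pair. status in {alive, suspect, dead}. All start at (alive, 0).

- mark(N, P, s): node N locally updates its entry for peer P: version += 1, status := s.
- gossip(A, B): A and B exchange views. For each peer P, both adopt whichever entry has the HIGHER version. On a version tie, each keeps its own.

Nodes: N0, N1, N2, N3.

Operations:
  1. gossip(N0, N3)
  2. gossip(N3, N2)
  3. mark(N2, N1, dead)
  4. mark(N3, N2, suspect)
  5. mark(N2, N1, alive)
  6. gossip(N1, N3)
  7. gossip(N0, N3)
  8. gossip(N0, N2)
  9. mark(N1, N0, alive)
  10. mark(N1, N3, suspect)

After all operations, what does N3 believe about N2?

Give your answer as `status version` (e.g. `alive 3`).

Answer: suspect 1

Derivation:
Op 1: gossip N0<->N3 -> N0.N0=(alive,v0) N0.N1=(alive,v0) N0.N2=(alive,v0) N0.N3=(alive,v0) | N3.N0=(alive,v0) N3.N1=(alive,v0) N3.N2=(alive,v0) N3.N3=(alive,v0)
Op 2: gossip N3<->N2 -> N3.N0=(alive,v0) N3.N1=(alive,v0) N3.N2=(alive,v0) N3.N3=(alive,v0) | N2.N0=(alive,v0) N2.N1=(alive,v0) N2.N2=(alive,v0) N2.N3=(alive,v0)
Op 3: N2 marks N1=dead -> (dead,v1)
Op 4: N3 marks N2=suspect -> (suspect,v1)
Op 5: N2 marks N1=alive -> (alive,v2)
Op 6: gossip N1<->N3 -> N1.N0=(alive,v0) N1.N1=(alive,v0) N1.N2=(suspect,v1) N1.N3=(alive,v0) | N3.N0=(alive,v0) N3.N1=(alive,v0) N3.N2=(suspect,v1) N3.N3=(alive,v0)
Op 7: gossip N0<->N3 -> N0.N0=(alive,v0) N0.N1=(alive,v0) N0.N2=(suspect,v1) N0.N3=(alive,v0) | N3.N0=(alive,v0) N3.N1=(alive,v0) N3.N2=(suspect,v1) N3.N3=(alive,v0)
Op 8: gossip N0<->N2 -> N0.N0=(alive,v0) N0.N1=(alive,v2) N0.N2=(suspect,v1) N0.N3=(alive,v0) | N2.N0=(alive,v0) N2.N1=(alive,v2) N2.N2=(suspect,v1) N2.N3=(alive,v0)
Op 9: N1 marks N0=alive -> (alive,v1)
Op 10: N1 marks N3=suspect -> (suspect,v1)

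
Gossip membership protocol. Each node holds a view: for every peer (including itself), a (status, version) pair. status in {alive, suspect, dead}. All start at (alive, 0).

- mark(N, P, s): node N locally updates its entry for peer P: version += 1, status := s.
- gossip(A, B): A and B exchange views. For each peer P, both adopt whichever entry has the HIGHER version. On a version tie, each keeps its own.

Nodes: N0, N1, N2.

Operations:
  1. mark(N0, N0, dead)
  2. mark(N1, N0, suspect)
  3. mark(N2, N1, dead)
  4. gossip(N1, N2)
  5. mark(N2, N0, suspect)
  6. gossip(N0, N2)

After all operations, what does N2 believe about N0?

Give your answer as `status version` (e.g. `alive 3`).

Op 1: N0 marks N0=dead -> (dead,v1)
Op 2: N1 marks N0=suspect -> (suspect,v1)
Op 3: N2 marks N1=dead -> (dead,v1)
Op 4: gossip N1<->N2 -> N1.N0=(suspect,v1) N1.N1=(dead,v1) N1.N2=(alive,v0) | N2.N0=(suspect,v1) N2.N1=(dead,v1) N2.N2=(alive,v0)
Op 5: N2 marks N0=suspect -> (suspect,v2)
Op 6: gossip N0<->N2 -> N0.N0=(suspect,v2) N0.N1=(dead,v1) N0.N2=(alive,v0) | N2.N0=(suspect,v2) N2.N1=(dead,v1) N2.N2=(alive,v0)

Answer: suspect 2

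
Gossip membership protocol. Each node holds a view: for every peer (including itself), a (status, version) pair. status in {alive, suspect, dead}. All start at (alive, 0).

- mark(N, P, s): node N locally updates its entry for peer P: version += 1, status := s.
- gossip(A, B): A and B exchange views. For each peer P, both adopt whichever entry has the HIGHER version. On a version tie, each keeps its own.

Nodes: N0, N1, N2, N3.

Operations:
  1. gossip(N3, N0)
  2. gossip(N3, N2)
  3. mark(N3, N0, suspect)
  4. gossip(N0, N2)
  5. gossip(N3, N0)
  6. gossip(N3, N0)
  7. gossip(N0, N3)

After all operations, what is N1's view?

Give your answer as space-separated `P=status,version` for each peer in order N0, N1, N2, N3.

Op 1: gossip N3<->N0 -> N3.N0=(alive,v0) N3.N1=(alive,v0) N3.N2=(alive,v0) N3.N3=(alive,v0) | N0.N0=(alive,v0) N0.N1=(alive,v0) N0.N2=(alive,v0) N0.N3=(alive,v0)
Op 2: gossip N3<->N2 -> N3.N0=(alive,v0) N3.N1=(alive,v0) N3.N2=(alive,v0) N3.N3=(alive,v0) | N2.N0=(alive,v0) N2.N1=(alive,v0) N2.N2=(alive,v0) N2.N3=(alive,v0)
Op 3: N3 marks N0=suspect -> (suspect,v1)
Op 4: gossip N0<->N2 -> N0.N0=(alive,v0) N0.N1=(alive,v0) N0.N2=(alive,v0) N0.N3=(alive,v0) | N2.N0=(alive,v0) N2.N1=(alive,v0) N2.N2=(alive,v0) N2.N3=(alive,v0)
Op 5: gossip N3<->N0 -> N3.N0=(suspect,v1) N3.N1=(alive,v0) N3.N2=(alive,v0) N3.N3=(alive,v0) | N0.N0=(suspect,v1) N0.N1=(alive,v0) N0.N2=(alive,v0) N0.N3=(alive,v0)
Op 6: gossip N3<->N0 -> N3.N0=(suspect,v1) N3.N1=(alive,v0) N3.N2=(alive,v0) N3.N3=(alive,v0) | N0.N0=(suspect,v1) N0.N1=(alive,v0) N0.N2=(alive,v0) N0.N3=(alive,v0)
Op 7: gossip N0<->N3 -> N0.N0=(suspect,v1) N0.N1=(alive,v0) N0.N2=(alive,v0) N0.N3=(alive,v0) | N3.N0=(suspect,v1) N3.N1=(alive,v0) N3.N2=(alive,v0) N3.N3=(alive,v0)

Answer: N0=alive,0 N1=alive,0 N2=alive,0 N3=alive,0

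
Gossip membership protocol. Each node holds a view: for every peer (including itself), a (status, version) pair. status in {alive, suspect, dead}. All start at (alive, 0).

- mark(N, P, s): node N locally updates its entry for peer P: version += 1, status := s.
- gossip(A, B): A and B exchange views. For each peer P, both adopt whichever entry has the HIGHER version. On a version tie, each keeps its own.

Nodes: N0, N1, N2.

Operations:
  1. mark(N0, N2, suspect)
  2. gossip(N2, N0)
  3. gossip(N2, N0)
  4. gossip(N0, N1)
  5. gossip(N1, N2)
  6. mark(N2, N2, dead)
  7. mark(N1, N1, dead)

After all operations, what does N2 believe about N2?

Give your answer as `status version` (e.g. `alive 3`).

Answer: dead 2

Derivation:
Op 1: N0 marks N2=suspect -> (suspect,v1)
Op 2: gossip N2<->N0 -> N2.N0=(alive,v0) N2.N1=(alive,v0) N2.N2=(suspect,v1) | N0.N0=(alive,v0) N0.N1=(alive,v0) N0.N2=(suspect,v1)
Op 3: gossip N2<->N0 -> N2.N0=(alive,v0) N2.N1=(alive,v0) N2.N2=(suspect,v1) | N0.N0=(alive,v0) N0.N1=(alive,v0) N0.N2=(suspect,v1)
Op 4: gossip N0<->N1 -> N0.N0=(alive,v0) N0.N1=(alive,v0) N0.N2=(suspect,v1) | N1.N0=(alive,v0) N1.N1=(alive,v0) N1.N2=(suspect,v1)
Op 5: gossip N1<->N2 -> N1.N0=(alive,v0) N1.N1=(alive,v0) N1.N2=(suspect,v1) | N2.N0=(alive,v0) N2.N1=(alive,v0) N2.N2=(suspect,v1)
Op 6: N2 marks N2=dead -> (dead,v2)
Op 7: N1 marks N1=dead -> (dead,v1)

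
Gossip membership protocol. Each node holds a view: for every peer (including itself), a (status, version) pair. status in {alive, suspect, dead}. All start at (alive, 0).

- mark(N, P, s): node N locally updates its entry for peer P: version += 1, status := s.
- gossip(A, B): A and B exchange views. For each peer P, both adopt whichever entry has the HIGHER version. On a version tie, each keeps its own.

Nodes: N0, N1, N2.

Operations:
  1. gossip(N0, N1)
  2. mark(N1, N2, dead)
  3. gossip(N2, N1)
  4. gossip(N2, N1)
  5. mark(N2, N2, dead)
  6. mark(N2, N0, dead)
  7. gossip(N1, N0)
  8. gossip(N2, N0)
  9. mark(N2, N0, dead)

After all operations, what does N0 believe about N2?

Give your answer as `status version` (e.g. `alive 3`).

Answer: dead 2

Derivation:
Op 1: gossip N0<->N1 -> N0.N0=(alive,v0) N0.N1=(alive,v0) N0.N2=(alive,v0) | N1.N0=(alive,v0) N1.N1=(alive,v0) N1.N2=(alive,v0)
Op 2: N1 marks N2=dead -> (dead,v1)
Op 3: gossip N2<->N1 -> N2.N0=(alive,v0) N2.N1=(alive,v0) N2.N2=(dead,v1) | N1.N0=(alive,v0) N1.N1=(alive,v0) N1.N2=(dead,v1)
Op 4: gossip N2<->N1 -> N2.N0=(alive,v0) N2.N1=(alive,v0) N2.N2=(dead,v1) | N1.N0=(alive,v0) N1.N1=(alive,v0) N1.N2=(dead,v1)
Op 5: N2 marks N2=dead -> (dead,v2)
Op 6: N2 marks N0=dead -> (dead,v1)
Op 7: gossip N1<->N0 -> N1.N0=(alive,v0) N1.N1=(alive,v0) N1.N2=(dead,v1) | N0.N0=(alive,v0) N0.N1=(alive,v0) N0.N2=(dead,v1)
Op 8: gossip N2<->N0 -> N2.N0=(dead,v1) N2.N1=(alive,v0) N2.N2=(dead,v2) | N0.N0=(dead,v1) N0.N1=(alive,v0) N0.N2=(dead,v2)
Op 9: N2 marks N0=dead -> (dead,v2)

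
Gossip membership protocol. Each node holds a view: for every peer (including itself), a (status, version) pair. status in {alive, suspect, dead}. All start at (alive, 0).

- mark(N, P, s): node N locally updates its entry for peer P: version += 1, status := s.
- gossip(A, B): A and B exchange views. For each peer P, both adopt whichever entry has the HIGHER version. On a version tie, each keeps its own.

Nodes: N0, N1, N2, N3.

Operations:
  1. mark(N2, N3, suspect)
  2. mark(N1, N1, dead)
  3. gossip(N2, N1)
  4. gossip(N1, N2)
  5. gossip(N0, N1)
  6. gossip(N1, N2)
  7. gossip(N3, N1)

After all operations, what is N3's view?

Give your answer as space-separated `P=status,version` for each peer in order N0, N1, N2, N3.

Answer: N0=alive,0 N1=dead,1 N2=alive,0 N3=suspect,1

Derivation:
Op 1: N2 marks N3=suspect -> (suspect,v1)
Op 2: N1 marks N1=dead -> (dead,v1)
Op 3: gossip N2<->N1 -> N2.N0=(alive,v0) N2.N1=(dead,v1) N2.N2=(alive,v0) N2.N3=(suspect,v1) | N1.N0=(alive,v0) N1.N1=(dead,v1) N1.N2=(alive,v0) N1.N3=(suspect,v1)
Op 4: gossip N1<->N2 -> N1.N0=(alive,v0) N1.N1=(dead,v1) N1.N2=(alive,v0) N1.N3=(suspect,v1) | N2.N0=(alive,v0) N2.N1=(dead,v1) N2.N2=(alive,v0) N2.N3=(suspect,v1)
Op 5: gossip N0<->N1 -> N0.N0=(alive,v0) N0.N1=(dead,v1) N0.N2=(alive,v0) N0.N3=(suspect,v1) | N1.N0=(alive,v0) N1.N1=(dead,v1) N1.N2=(alive,v0) N1.N3=(suspect,v1)
Op 6: gossip N1<->N2 -> N1.N0=(alive,v0) N1.N1=(dead,v1) N1.N2=(alive,v0) N1.N3=(suspect,v1) | N2.N0=(alive,v0) N2.N1=(dead,v1) N2.N2=(alive,v0) N2.N3=(suspect,v1)
Op 7: gossip N3<->N1 -> N3.N0=(alive,v0) N3.N1=(dead,v1) N3.N2=(alive,v0) N3.N3=(suspect,v1) | N1.N0=(alive,v0) N1.N1=(dead,v1) N1.N2=(alive,v0) N1.N3=(suspect,v1)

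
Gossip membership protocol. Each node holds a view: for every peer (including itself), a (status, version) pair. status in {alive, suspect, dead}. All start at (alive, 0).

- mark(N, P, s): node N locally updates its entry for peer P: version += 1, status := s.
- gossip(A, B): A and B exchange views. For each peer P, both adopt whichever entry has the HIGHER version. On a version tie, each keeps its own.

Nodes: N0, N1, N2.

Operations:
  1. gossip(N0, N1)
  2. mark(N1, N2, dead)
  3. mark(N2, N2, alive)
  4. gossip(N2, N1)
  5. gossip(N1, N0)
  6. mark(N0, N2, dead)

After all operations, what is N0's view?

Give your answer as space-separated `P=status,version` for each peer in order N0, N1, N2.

Answer: N0=alive,0 N1=alive,0 N2=dead,2

Derivation:
Op 1: gossip N0<->N1 -> N0.N0=(alive,v0) N0.N1=(alive,v0) N0.N2=(alive,v0) | N1.N0=(alive,v0) N1.N1=(alive,v0) N1.N2=(alive,v0)
Op 2: N1 marks N2=dead -> (dead,v1)
Op 3: N2 marks N2=alive -> (alive,v1)
Op 4: gossip N2<->N1 -> N2.N0=(alive,v0) N2.N1=(alive,v0) N2.N2=(alive,v1) | N1.N0=(alive,v0) N1.N1=(alive,v0) N1.N2=(dead,v1)
Op 5: gossip N1<->N0 -> N1.N0=(alive,v0) N1.N1=(alive,v0) N1.N2=(dead,v1) | N0.N0=(alive,v0) N0.N1=(alive,v0) N0.N2=(dead,v1)
Op 6: N0 marks N2=dead -> (dead,v2)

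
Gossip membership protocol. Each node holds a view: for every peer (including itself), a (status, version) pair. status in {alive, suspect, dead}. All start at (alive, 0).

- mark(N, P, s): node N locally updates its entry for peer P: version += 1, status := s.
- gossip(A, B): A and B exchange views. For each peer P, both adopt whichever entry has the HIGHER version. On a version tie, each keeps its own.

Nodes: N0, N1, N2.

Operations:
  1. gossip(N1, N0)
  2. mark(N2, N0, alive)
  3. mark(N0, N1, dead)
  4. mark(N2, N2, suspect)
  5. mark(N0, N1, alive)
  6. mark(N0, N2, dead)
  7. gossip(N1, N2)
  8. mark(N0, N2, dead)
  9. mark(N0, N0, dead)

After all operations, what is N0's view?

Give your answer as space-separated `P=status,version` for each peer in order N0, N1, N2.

Op 1: gossip N1<->N0 -> N1.N0=(alive,v0) N1.N1=(alive,v0) N1.N2=(alive,v0) | N0.N0=(alive,v0) N0.N1=(alive,v0) N0.N2=(alive,v0)
Op 2: N2 marks N0=alive -> (alive,v1)
Op 3: N0 marks N1=dead -> (dead,v1)
Op 4: N2 marks N2=suspect -> (suspect,v1)
Op 5: N0 marks N1=alive -> (alive,v2)
Op 6: N0 marks N2=dead -> (dead,v1)
Op 7: gossip N1<->N2 -> N1.N0=(alive,v1) N1.N1=(alive,v0) N1.N2=(suspect,v1) | N2.N0=(alive,v1) N2.N1=(alive,v0) N2.N2=(suspect,v1)
Op 8: N0 marks N2=dead -> (dead,v2)
Op 9: N0 marks N0=dead -> (dead,v1)

Answer: N0=dead,1 N1=alive,2 N2=dead,2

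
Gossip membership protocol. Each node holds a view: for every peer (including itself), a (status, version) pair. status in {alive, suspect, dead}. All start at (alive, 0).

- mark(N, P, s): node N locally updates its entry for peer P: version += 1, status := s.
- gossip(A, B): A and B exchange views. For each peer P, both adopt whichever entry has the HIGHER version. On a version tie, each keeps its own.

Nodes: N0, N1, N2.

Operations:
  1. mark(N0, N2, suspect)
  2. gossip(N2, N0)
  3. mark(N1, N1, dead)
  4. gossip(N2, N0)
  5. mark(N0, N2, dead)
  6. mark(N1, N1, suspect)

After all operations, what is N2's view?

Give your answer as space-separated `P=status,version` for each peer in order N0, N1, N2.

Answer: N0=alive,0 N1=alive,0 N2=suspect,1

Derivation:
Op 1: N0 marks N2=suspect -> (suspect,v1)
Op 2: gossip N2<->N0 -> N2.N0=(alive,v0) N2.N1=(alive,v0) N2.N2=(suspect,v1) | N0.N0=(alive,v0) N0.N1=(alive,v0) N0.N2=(suspect,v1)
Op 3: N1 marks N1=dead -> (dead,v1)
Op 4: gossip N2<->N0 -> N2.N0=(alive,v0) N2.N1=(alive,v0) N2.N2=(suspect,v1) | N0.N0=(alive,v0) N0.N1=(alive,v0) N0.N2=(suspect,v1)
Op 5: N0 marks N2=dead -> (dead,v2)
Op 6: N1 marks N1=suspect -> (suspect,v2)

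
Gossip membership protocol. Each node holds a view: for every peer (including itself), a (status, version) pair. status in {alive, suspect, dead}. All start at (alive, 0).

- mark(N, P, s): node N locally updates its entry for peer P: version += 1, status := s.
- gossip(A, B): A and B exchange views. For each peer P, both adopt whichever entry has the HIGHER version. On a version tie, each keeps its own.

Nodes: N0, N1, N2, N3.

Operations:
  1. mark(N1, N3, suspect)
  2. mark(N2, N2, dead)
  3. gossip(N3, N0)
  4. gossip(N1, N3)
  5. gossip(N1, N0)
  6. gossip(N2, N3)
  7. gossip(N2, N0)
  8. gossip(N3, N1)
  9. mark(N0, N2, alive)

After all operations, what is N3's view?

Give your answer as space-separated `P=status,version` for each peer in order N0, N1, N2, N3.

Answer: N0=alive,0 N1=alive,0 N2=dead,1 N3=suspect,1

Derivation:
Op 1: N1 marks N3=suspect -> (suspect,v1)
Op 2: N2 marks N2=dead -> (dead,v1)
Op 3: gossip N3<->N0 -> N3.N0=(alive,v0) N3.N1=(alive,v0) N3.N2=(alive,v0) N3.N3=(alive,v0) | N0.N0=(alive,v0) N0.N1=(alive,v0) N0.N2=(alive,v0) N0.N3=(alive,v0)
Op 4: gossip N1<->N3 -> N1.N0=(alive,v0) N1.N1=(alive,v0) N1.N2=(alive,v0) N1.N3=(suspect,v1) | N3.N0=(alive,v0) N3.N1=(alive,v0) N3.N2=(alive,v0) N3.N3=(suspect,v1)
Op 5: gossip N1<->N0 -> N1.N0=(alive,v0) N1.N1=(alive,v0) N1.N2=(alive,v0) N1.N3=(suspect,v1) | N0.N0=(alive,v0) N0.N1=(alive,v0) N0.N2=(alive,v0) N0.N3=(suspect,v1)
Op 6: gossip N2<->N3 -> N2.N0=(alive,v0) N2.N1=(alive,v0) N2.N2=(dead,v1) N2.N3=(suspect,v1) | N3.N0=(alive,v0) N3.N1=(alive,v0) N3.N2=(dead,v1) N3.N3=(suspect,v1)
Op 7: gossip N2<->N0 -> N2.N0=(alive,v0) N2.N1=(alive,v0) N2.N2=(dead,v1) N2.N3=(suspect,v1) | N0.N0=(alive,v0) N0.N1=(alive,v0) N0.N2=(dead,v1) N0.N3=(suspect,v1)
Op 8: gossip N3<->N1 -> N3.N0=(alive,v0) N3.N1=(alive,v0) N3.N2=(dead,v1) N3.N3=(suspect,v1) | N1.N0=(alive,v0) N1.N1=(alive,v0) N1.N2=(dead,v1) N1.N3=(suspect,v1)
Op 9: N0 marks N2=alive -> (alive,v2)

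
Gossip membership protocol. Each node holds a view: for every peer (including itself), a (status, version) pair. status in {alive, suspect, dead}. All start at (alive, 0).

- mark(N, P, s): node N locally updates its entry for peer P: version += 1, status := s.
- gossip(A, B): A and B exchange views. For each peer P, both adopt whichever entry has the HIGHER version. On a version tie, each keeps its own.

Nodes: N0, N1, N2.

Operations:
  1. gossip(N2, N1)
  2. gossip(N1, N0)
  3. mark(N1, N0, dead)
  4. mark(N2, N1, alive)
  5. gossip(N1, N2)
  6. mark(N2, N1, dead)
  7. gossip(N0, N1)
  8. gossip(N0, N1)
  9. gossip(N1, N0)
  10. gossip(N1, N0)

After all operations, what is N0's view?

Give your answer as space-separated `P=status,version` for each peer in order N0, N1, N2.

Answer: N0=dead,1 N1=alive,1 N2=alive,0

Derivation:
Op 1: gossip N2<->N1 -> N2.N0=(alive,v0) N2.N1=(alive,v0) N2.N2=(alive,v0) | N1.N0=(alive,v0) N1.N1=(alive,v0) N1.N2=(alive,v0)
Op 2: gossip N1<->N0 -> N1.N0=(alive,v0) N1.N1=(alive,v0) N1.N2=(alive,v0) | N0.N0=(alive,v0) N0.N1=(alive,v0) N0.N2=(alive,v0)
Op 3: N1 marks N0=dead -> (dead,v1)
Op 4: N2 marks N1=alive -> (alive,v1)
Op 5: gossip N1<->N2 -> N1.N0=(dead,v1) N1.N1=(alive,v1) N1.N2=(alive,v0) | N2.N0=(dead,v1) N2.N1=(alive,v1) N2.N2=(alive,v0)
Op 6: N2 marks N1=dead -> (dead,v2)
Op 7: gossip N0<->N1 -> N0.N0=(dead,v1) N0.N1=(alive,v1) N0.N2=(alive,v0) | N1.N0=(dead,v1) N1.N1=(alive,v1) N1.N2=(alive,v0)
Op 8: gossip N0<->N1 -> N0.N0=(dead,v1) N0.N1=(alive,v1) N0.N2=(alive,v0) | N1.N0=(dead,v1) N1.N1=(alive,v1) N1.N2=(alive,v0)
Op 9: gossip N1<->N0 -> N1.N0=(dead,v1) N1.N1=(alive,v1) N1.N2=(alive,v0) | N0.N0=(dead,v1) N0.N1=(alive,v1) N0.N2=(alive,v0)
Op 10: gossip N1<->N0 -> N1.N0=(dead,v1) N1.N1=(alive,v1) N1.N2=(alive,v0) | N0.N0=(dead,v1) N0.N1=(alive,v1) N0.N2=(alive,v0)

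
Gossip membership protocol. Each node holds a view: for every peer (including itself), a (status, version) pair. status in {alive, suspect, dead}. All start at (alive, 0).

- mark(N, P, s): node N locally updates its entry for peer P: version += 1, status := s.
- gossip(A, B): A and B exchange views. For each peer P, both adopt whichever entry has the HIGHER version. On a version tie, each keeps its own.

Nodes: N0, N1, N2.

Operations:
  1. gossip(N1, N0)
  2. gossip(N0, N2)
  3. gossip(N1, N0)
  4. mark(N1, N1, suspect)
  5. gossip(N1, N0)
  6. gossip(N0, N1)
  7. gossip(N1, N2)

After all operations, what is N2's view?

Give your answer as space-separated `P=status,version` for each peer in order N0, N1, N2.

Answer: N0=alive,0 N1=suspect,1 N2=alive,0

Derivation:
Op 1: gossip N1<->N0 -> N1.N0=(alive,v0) N1.N1=(alive,v0) N1.N2=(alive,v0) | N0.N0=(alive,v0) N0.N1=(alive,v0) N0.N2=(alive,v0)
Op 2: gossip N0<->N2 -> N0.N0=(alive,v0) N0.N1=(alive,v0) N0.N2=(alive,v0) | N2.N0=(alive,v0) N2.N1=(alive,v0) N2.N2=(alive,v0)
Op 3: gossip N1<->N0 -> N1.N0=(alive,v0) N1.N1=(alive,v0) N1.N2=(alive,v0) | N0.N0=(alive,v0) N0.N1=(alive,v0) N0.N2=(alive,v0)
Op 4: N1 marks N1=suspect -> (suspect,v1)
Op 5: gossip N1<->N0 -> N1.N0=(alive,v0) N1.N1=(suspect,v1) N1.N2=(alive,v0) | N0.N0=(alive,v0) N0.N1=(suspect,v1) N0.N2=(alive,v0)
Op 6: gossip N0<->N1 -> N0.N0=(alive,v0) N0.N1=(suspect,v1) N0.N2=(alive,v0) | N1.N0=(alive,v0) N1.N1=(suspect,v1) N1.N2=(alive,v0)
Op 7: gossip N1<->N2 -> N1.N0=(alive,v0) N1.N1=(suspect,v1) N1.N2=(alive,v0) | N2.N0=(alive,v0) N2.N1=(suspect,v1) N2.N2=(alive,v0)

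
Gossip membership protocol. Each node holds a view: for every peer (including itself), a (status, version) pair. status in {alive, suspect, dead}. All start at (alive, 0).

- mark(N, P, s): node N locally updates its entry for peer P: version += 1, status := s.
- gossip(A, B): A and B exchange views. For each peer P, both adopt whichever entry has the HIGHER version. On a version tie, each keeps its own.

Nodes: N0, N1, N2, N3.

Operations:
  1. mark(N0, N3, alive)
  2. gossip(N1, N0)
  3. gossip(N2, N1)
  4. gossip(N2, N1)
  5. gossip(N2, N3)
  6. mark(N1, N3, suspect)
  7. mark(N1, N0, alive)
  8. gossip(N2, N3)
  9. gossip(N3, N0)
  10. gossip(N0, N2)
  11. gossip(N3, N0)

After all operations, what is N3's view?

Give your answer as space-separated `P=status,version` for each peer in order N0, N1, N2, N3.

Answer: N0=alive,0 N1=alive,0 N2=alive,0 N3=alive,1

Derivation:
Op 1: N0 marks N3=alive -> (alive,v1)
Op 2: gossip N1<->N0 -> N1.N0=(alive,v0) N1.N1=(alive,v0) N1.N2=(alive,v0) N1.N3=(alive,v1) | N0.N0=(alive,v0) N0.N1=(alive,v0) N0.N2=(alive,v0) N0.N3=(alive,v1)
Op 3: gossip N2<->N1 -> N2.N0=(alive,v0) N2.N1=(alive,v0) N2.N2=(alive,v0) N2.N3=(alive,v1) | N1.N0=(alive,v0) N1.N1=(alive,v0) N1.N2=(alive,v0) N1.N3=(alive,v1)
Op 4: gossip N2<->N1 -> N2.N0=(alive,v0) N2.N1=(alive,v0) N2.N2=(alive,v0) N2.N3=(alive,v1) | N1.N0=(alive,v0) N1.N1=(alive,v0) N1.N2=(alive,v0) N1.N3=(alive,v1)
Op 5: gossip N2<->N3 -> N2.N0=(alive,v0) N2.N1=(alive,v0) N2.N2=(alive,v0) N2.N3=(alive,v1) | N3.N0=(alive,v0) N3.N1=(alive,v0) N3.N2=(alive,v0) N3.N3=(alive,v1)
Op 6: N1 marks N3=suspect -> (suspect,v2)
Op 7: N1 marks N0=alive -> (alive,v1)
Op 8: gossip N2<->N3 -> N2.N0=(alive,v0) N2.N1=(alive,v0) N2.N2=(alive,v0) N2.N3=(alive,v1) | N3.N0=(alive,v0) N3.N1=(alive,v0) N3.N2=(alive,v0) N3.N3=(alive,v1)
Op 9: gossip N3<->N0 -> N3.N0=(alive,v0) N3.N1=(alive,v0) N3.N2=(alive,v0) N3.N3=(alive,v1) | N0.N0=(alive,v0) N0.N1=(alive,v0) N0.N2=(alive,v0) N0.N3=(alive,v1)
Op 10: gossip N0<->N2 -> N0.N0=(alive,v0) N0.N1=(alive,v0) N0.N2=(alive,v0) N0.N3=(alive,v1) | N2.N0=(alive,v0) N2.N1=(alive,v0) N2.N2=(alive,v0) N2.N3=(alive,v1)
Op 11: gossip N3<->N0 -> N3.N0=(alive,v0) N3.N1=(alive,v0) N3.N2=(alive,v0) N3.N3=(alive,v1) | N0.N0=(alive,v0) N0.N1=(alive,v0) N0.N2=(alive,v0) N0.N3=(alive,v1)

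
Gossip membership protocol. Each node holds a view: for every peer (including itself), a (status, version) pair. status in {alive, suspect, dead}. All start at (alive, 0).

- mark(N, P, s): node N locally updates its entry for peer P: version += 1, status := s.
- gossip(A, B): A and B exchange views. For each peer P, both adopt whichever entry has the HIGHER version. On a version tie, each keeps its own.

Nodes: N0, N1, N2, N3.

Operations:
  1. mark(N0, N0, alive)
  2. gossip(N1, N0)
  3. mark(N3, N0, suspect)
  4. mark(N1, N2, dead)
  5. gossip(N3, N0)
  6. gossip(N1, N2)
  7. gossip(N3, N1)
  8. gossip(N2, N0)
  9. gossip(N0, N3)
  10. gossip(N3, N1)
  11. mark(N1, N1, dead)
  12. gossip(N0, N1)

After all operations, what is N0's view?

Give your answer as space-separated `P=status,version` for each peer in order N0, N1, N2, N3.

Answer: N0=alive,1 N1=dead,1 N2=dead,1 N3=alive,0

Derivation:
Op 1: N0 marks N0=alive -> (alive,v1)
Op 2: gossip N1<->N0 -> N1.N0=(alive,v1) N1.N1=(alive,v0) N1.N2=(alive,v0) N1.N3=(alive,v0) | N0.N0=(alive,v1) N0.N1=(alive,v0) N0.N2=(alive,v0) N0.N3=(alive,v0)
Op 3: N3 marks N0=suspect -> (suspect,v1)
Op 4: N1 marks N2=dead -> (dead,v1)
Op 5: gossip N3<->N0 -> N3.N0=(suspect,v1) N3.N1=(alive,v0) N3.N2=(alive,v0) N3.N3=(alive,v0) | N0.N0=(alive,v1) N0.N1=(alive,v0) N0.N2=(alive,v0) N0.N3=(alive,v0)
Op 6: gossip N1<->N2 -> N1.N0=(alive,v1) N1.N1=(alive,v0) N1.N2=(dead,v1) N1.N3=(alive,v0) | N2.N0=(alive,v1) N2.N1=(alive,v0) N2.N2=(dead,v1) N2.N3=(alive,v0)
Op 7: gossip N3<->N1 -> N3.N0=(suspect,v1) N3.N1=(alive,v0) N3.N2=(dead,v1) N3.N3=(alive,v0) | N1.N0=(alive,v1) N1.N1=(alive,v0) N1.N2=(dead,v1) N1.N3=(alive,v0)
Op 8: gossip N2<->N0 -> N2.N0=(alive,v1) N2.N1=(alive,v0) N2.N2=(dead,v1) N2.N3=(alive,v0) | N0.N0=(alive,v1) N0.N1=(alive,v0) N0.N2=(dead,v1) N0.N3=(alive,v0)
Op 9: gossip N0<->N3 -> N0.N0=(alive,v1) N0.N1=(alive,v0) N0.N2=(dead,v1) N0.N3=(alive,v0) | N3.N0=(suspect,v1) N3.N1=(alive,v0) N3.N2=(dead,v1) N3.N3=(alive,v0)
Op 10: gossip N3<->N1 -> N3.N0=(suspect,v1) N3.N1=(alive,v0) N3.N2=(dead,v1) N3.N3=(alive,v0) | N1.N0=(alive,v1) N1.N1=(alive,v0) N1.N2=(dead,v1) N1.N3=(alive,v0)
Op 11: N1 marks N1=dead -> (dead,v1)
Op 12: gossip N0<->N1 -> N0.N0=(alive,v1) N0.N1=(dead,v1) N0.N2=(dead,v1) N0.N3=(alive,v0) | N1.N0=(alive,v1) N1.N1=(dead,v1) N1.N2=(dead,v1) N1.N3=(alive,v0)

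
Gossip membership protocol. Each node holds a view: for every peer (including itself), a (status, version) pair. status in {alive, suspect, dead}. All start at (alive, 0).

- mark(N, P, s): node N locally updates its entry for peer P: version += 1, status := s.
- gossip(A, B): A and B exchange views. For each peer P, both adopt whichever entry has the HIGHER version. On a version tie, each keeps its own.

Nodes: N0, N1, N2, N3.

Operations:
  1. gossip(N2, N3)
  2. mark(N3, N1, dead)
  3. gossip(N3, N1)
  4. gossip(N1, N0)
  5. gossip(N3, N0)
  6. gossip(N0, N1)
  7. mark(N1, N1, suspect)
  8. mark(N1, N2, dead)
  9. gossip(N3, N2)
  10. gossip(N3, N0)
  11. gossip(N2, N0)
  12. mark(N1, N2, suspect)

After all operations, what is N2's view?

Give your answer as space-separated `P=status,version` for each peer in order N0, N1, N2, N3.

Answer: N0=alive,0 N1=dead,1 N2=alive,0 N3=alive,0

Derivation:
Op 1: gossip N2<->N3 -> N2.N0=(alive,v0) N2.N1=(alive,v0) N2.N2=(alive,v0) N2.N3=(alive,v0) | N3.N0=(alive,v0) N3.N1=(alive,v0) N3.N2=(alive,v0) N3.N3=(alive,v0)
Op 2: N3 marks N1=dead -> (dead,v1)
Op 3: gossip N3<->N1 -> N3.N0=(alive,v0) N3.N1=(dead,v1) N3.N2=(alive,v0) N3.N3=(alive,v0) | N1.N0=(alive,v0) N1.N1=(dead,v1) N1.N2=(alive,v0) N1.N3=(alive,v0)
Op 4: gossip N1<->N0 -> N1.N0=(alive,v0) N1.N1=(dead,v1) N1.N2=(alive,v0) N1.N3=(alive,v0) | N0.N0=(alive,v0) N0.N1=(dead,v1) N0.N2=(alive,v0) N0.N3=(alive,v0)
Op 5: gossip N3<->N0 -> N3.N0=(alive,v0) N3.N1=(dead,v1) N3.N2=(alive,v0) N3.N3=(alive,v0) | N0.N0=(alive,v0) N0.N1=(dead,v1) N0.N2=(alive,v0) N0.N3=(alive,v0)
Op 6: gossip N0<->N1 -> N0.N0=(alive,v0) N0.N1=(dead,v1) N0.N2=(alive,v0) N0.N3=(alive,v0) | N1.N0=(alive,v0) N1.N1=(dead,v1) N1.N2=(alive,v0) N1.N3=(alive,v0)
Op 7: N1 marks N1=suspect -> (suspect,v2)
Op 8: N1 marks N2=dead -> (dead,v1)
Op 9: gossip N3<->N2 -> N3.N0=(alive,v0) N3.N1=(dead,v1) N3.N2=(alive,v0) N3.N3=(alive,v0) | N2.N0=(alive,v0) N2.N1=(dead,v1) N2.N2=(alive,v0) N2.N3=(alive,v0)
Op 10: gossip N3<->N0 -> N3.N0=(alive,v0) N3.N1=(dead,v1) N3.N2=(alive,v0) N3.N3=(alive,v0) | N0.N0=(alive,v0) N0.N1=(dead,v1) N0.N2=(alive,v0) N0.N3=(alive,v0)
Op 11: gossip N2<->N0 -> N2.N0=(alive,v0) N2.N1=(dead,v1) N2.N2=(alive,v0) N2.N3=(alive,v0) | N0.N0=(alive,v0) N0.N1=(dead,v1) N0.N2=(alive,v0) N0.N3=(alive,v0)
Op 12: N1 marks N2=suspect -> (suspect,v2)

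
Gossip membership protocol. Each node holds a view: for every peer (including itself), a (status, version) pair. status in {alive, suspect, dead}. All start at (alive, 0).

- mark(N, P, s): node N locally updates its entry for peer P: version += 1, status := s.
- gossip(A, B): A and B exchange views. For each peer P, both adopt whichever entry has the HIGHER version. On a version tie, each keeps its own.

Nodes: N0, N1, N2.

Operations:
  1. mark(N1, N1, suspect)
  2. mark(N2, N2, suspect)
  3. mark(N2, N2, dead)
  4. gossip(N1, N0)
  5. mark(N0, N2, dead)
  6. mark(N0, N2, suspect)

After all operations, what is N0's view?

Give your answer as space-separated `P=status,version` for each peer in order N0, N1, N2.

Op 1: N1 marks N1=suspect -> (suspect,v1)
Op 2: N2 marks N2=suspect -> (suspect,v1)
Op 3: N2 marks N2=dead -> (dead,v2)
Op 4: gossip N1<->N0 -> N1.N0=(alive,v0) N1.N1=(suspect,v1) N1.N2=(alive,v0) | N0.N0=(alive,v0) N0.N1=(suspect,v1) N0.N2=(alive,v0)
Op 5: N0 marks N2=dead -> (dead,v1)
Op 6: N0 marks N2=suspect -> (suspect,v2)

Answer: N0=alive,0 N1=suspect,1 N2=suspect,2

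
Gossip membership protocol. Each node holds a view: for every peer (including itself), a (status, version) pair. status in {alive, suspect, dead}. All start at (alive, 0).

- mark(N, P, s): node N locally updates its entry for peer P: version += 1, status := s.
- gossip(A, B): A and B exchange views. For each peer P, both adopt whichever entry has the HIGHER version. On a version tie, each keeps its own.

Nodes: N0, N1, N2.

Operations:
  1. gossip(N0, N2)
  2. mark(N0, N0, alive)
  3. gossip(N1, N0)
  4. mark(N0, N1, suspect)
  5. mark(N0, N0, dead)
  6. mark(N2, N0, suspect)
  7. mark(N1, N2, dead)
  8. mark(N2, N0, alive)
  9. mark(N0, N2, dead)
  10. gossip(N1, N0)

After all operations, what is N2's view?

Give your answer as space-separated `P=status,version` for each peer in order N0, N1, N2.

Op 1: gossip N0<->N2 -> N0.N0=(alive,v0) N0.N1=(alive,v0) N0.N2=(alive,v0) | N2.N0=(alive,v0) N2.N1=(alive,v0) N2.N2=(alive,v0)
Op 2: N0 marks N0=alive -> (alive,v1)
Op 3: gossip N1<->N0 -> N1.N0=(alive,v1) N1.N1=(alive,v0) N1.N2=(alive,v0) | N0.N0=(alive,v1) N0.N1=(alive,v0) N0.N2=(alive,v0)
Op 4: N0 marks N1=suspect -> (suspect,v1)
Op 5: N0 marks N0=dead -> (dead,v2)
Op 6: N2 marks N0=suspect -> (suspect,v1)
Op 7: N1 marks N2=dead -> (dead,v1)
Op 8: N2 marks N0=alive -> (alive,v2)
Op 9: N0 marks N2=dead -> (dead,v1)
Op 10: gossip N1<->N0 -> N1.N0=(dead,v2) N1.N1=(suspect,v1) N1.N2=(dead,v1) | N0.N0=(dead,v2) N0.N1=(suspect,v1) N0.N2=(dead,v1)

Answer: N0=alive,2 N1=alive,0 N2=alive,0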